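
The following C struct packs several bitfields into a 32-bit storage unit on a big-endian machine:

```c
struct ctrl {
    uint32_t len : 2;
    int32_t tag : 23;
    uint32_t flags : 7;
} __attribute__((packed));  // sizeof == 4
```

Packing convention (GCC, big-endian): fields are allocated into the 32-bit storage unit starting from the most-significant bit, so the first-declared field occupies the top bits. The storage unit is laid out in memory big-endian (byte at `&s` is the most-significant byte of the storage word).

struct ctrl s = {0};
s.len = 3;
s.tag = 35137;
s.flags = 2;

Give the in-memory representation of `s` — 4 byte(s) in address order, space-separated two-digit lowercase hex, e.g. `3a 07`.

c0 44 a0 82

[30+:2] len=3 & 0x3 = 0x3; word=0xc0000000
[7+:23] tag=35137 & 0x7fffff = 0x8941; word=0xc044a080
[0+:7] flags=2 & 0x7f = 0x2; word=0xc044a082
word = 0xc044a082 → big-endian bytes:
  [0]=0xc0  [1]=0x44  [2]=0xa0  [3]=0x82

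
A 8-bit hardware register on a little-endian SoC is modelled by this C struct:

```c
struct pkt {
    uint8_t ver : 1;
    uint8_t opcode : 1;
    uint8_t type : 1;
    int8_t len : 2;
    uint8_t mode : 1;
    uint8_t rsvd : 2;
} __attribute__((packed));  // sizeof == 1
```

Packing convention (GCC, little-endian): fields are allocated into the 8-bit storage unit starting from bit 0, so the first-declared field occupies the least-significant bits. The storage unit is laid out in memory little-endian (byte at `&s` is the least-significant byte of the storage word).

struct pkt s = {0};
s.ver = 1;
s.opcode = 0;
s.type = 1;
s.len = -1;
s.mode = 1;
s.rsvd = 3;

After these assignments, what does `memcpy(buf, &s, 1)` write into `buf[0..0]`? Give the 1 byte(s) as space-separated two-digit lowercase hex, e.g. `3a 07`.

[0+:1] ver=1 & 0x1 = 0x1; word=0x01
[1+:1] opcode=0 & 0x1 = 0x0; word=0x01
[2+:1] type=1 & 0x1 = 0x1; word=0x05
[3+:2] len=-1 & 0x3 = 0x3; word=0x1d
[5+:1] mode=1 & 0x1 = 0x1; word=0x3d
[6+:2] rsvd=3 & 0x3 = 0x3; word=0xfd
word = 0xfd → little-endian bytes:
  [0]=0xfd

fd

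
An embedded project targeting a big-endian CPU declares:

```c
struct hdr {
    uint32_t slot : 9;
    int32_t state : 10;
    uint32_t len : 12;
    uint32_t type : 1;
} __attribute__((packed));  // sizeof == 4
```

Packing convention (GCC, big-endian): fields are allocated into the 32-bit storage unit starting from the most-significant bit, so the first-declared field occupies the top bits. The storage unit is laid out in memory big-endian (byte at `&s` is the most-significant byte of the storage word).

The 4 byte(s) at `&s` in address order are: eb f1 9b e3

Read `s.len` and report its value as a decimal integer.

3569

[0]=0xeb [1]=0xf1 [2]=0x9b [3]=0xe3 (big-endian) → word 0xebf19be3
slot:9 @ bit 23 → (0xebf19be3>>23)&0x1ff = 0x1d7
state:10 @ bit 13 → (0xebf19be3>>13)&0x3ff = 0x38c
len:12 @ bit 1 → (0xebf19be3>>1)&0xfff = 0xdf1  ←
type:1 @ bit 0 → (0xebf19be3>>0)&0x1 = 0x1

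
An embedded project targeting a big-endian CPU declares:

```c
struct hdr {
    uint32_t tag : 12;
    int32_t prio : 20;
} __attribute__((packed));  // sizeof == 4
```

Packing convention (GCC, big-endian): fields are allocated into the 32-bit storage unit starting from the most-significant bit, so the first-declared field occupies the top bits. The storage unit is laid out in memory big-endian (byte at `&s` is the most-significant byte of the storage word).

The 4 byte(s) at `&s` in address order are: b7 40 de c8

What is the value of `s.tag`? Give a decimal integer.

2932

[0]=0xb7 [1]=0x40 [2]=0xde [3]=0xc8 (big-endian) → word 0xb740dec8
tag:12 @ bit 20 → (0xb740dec8>>20)&0xfff = 0xb74  ←
prio:20 @ bit 0 → (0xb740dec8>>0)&0xfffff = 0xdec8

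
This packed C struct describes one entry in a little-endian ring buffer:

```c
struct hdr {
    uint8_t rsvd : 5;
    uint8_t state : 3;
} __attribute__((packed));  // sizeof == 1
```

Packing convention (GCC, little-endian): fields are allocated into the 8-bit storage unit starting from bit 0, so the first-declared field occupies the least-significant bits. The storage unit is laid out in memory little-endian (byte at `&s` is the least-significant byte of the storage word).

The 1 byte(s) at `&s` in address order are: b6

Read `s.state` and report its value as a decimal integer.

[0]=0xb6 (little-endian) → word 0xb6
rsvd [0+:5] = (word>>0) & 0x1f = 22
state [5+:3] = (word>>5) & 0x7 = 5  ←

5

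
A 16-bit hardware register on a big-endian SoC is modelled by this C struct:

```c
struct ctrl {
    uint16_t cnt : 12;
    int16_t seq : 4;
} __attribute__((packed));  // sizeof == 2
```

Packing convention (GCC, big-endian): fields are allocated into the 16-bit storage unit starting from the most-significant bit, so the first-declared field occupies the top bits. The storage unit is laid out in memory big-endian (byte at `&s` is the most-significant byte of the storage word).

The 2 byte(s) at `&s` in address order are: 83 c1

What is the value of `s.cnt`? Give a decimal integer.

[0]=0x83 [1]=0xc1 (big-endian) → word 0x83c1
cnt [4+:12] = (word>>4) & 0xfff = 2108  ←
seq [0+:4] = (word>>0) & 0xf = 1

2108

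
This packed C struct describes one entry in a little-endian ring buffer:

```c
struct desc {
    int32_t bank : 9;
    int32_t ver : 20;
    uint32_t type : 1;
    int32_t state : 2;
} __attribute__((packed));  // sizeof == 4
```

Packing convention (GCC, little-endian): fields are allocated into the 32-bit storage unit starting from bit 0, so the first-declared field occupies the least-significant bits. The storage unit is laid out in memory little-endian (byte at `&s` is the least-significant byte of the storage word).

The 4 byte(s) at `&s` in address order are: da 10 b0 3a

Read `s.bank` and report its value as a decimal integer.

218

[0]=0xda [1]=0x10 [2]=0xb0 [3]=0x3a (little-endian) → word 0x3ab010da
bank:9 @ bit 0 → (0x3ab010da>>0)&0x1ff = 0xda  ←
ver:20 @ bit 9 → (0x3ab010da>>9)&0xfffff = 0xd5808
type:1 @ bit 29 → (0x3ab010da>>29)&0x1 = 0x1
state:2 @ bit 30 → (0x3ab010da>>30)&0x3 = 0x0
bank signed 9b, MSB=0: value = 218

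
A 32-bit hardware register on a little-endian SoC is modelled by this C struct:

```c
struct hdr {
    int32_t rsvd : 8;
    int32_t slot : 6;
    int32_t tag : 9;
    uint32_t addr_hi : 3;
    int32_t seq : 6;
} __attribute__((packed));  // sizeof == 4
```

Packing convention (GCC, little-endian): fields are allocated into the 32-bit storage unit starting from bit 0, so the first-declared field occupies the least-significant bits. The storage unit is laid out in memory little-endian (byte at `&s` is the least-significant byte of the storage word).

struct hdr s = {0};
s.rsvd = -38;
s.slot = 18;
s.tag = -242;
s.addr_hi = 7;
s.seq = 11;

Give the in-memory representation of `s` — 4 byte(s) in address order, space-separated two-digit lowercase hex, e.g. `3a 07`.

da 92 c3 2f

[0+:8] rsvd=-38 & 0xff = 0xda; word=0x000000da
[8+:6] slot=18 & 0x3f = 0x12; word=0x000012da
[14+:9] tag=-242 & 0x1ff = 0x10e; word=0x004392da
[23+:3] addr_hi=7 & 0x7 = 0x7; word=0x03c392da
[26+:6] seq=11 & 0x3f = 0xb; word=0x2fc392da
word = 0x2fc392da → little-endian bytes:
  [0]=0xda  [1]=0x92  [2]=0xc3  [3]=0x2f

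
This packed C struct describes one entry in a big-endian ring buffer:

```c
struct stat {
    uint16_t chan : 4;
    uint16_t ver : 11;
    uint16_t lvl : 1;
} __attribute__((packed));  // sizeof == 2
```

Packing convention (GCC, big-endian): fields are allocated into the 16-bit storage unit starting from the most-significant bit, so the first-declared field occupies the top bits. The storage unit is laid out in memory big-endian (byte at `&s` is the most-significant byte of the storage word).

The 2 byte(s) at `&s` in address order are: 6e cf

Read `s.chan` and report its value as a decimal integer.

[0]=0x6e [1]=0xcf (big-endian) → word 0x6ecf
chan [12+:4] = (word>>12) & 0xf = 6  ←
ver [1+:11] = (word>>1) & 0x7ff = 1895
lvl [0+:1] = (word>>0) & 0x1 = 1

6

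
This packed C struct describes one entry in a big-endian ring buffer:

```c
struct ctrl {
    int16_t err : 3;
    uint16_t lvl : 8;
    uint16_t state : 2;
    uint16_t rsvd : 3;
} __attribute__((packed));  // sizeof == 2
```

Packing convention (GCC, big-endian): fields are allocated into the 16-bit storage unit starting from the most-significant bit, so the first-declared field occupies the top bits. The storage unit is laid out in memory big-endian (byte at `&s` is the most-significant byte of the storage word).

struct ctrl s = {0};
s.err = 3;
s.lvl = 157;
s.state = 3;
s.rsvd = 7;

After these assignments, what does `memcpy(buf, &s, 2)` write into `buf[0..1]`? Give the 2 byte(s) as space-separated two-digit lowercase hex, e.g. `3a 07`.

err (3b) val=3 bits=0x3 at bit 13: 0x6000
lvl (8b) val=157 bits=0x9d at bit 5: 0x73a0
state (2b) val=3 bits=0x3 at bit 3: 0x73b8
rsvd (3b) val=7 bits=0x7 at bit 0: 0x73bf
word = 0x73bf → big-endian bytes:
  [0]=0x73  [1]=0xbf

73 bf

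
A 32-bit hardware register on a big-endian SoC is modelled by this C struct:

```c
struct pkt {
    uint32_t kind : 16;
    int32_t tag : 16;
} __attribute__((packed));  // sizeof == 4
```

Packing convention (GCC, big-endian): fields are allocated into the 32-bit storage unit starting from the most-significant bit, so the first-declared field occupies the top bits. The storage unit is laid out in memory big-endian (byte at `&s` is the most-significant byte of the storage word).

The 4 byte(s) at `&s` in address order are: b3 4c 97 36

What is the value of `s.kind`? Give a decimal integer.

45900

[0]=0xb3 [1]=0x4c [2]=0x97 [3]=0x36 (big-endian) → word 0xb34c9736
kind:16 @ bit 16 → (0xb34c9736>>16)&0xffff = 0xb34c  ←
tag:16 @ bit 0 → (0xb34c9736>>0)&0xffff = 0x9736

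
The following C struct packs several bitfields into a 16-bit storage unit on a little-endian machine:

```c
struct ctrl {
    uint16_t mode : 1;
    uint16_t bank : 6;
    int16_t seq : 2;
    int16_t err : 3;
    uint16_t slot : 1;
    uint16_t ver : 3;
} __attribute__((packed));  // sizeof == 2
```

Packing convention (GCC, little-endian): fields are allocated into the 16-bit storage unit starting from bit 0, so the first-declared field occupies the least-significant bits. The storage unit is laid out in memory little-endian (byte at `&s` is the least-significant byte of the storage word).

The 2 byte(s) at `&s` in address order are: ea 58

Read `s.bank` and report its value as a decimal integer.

[0]=0xea [1]=0x58 (little-endian) → word 0x58ea
mode [0+:1] = (word>>0) & 0x1 = 0
bank [1+:6] = (word>>1) & 0x3f = 53  ←
seq [7+:2] = (word>>7) & 0x3 = 1
err [9+:3] = (word>>9) & 0x7 = 4
slot [12+:1] = (word>>12) & 0x1 = 1
ver [13+:3] = (word>>13) & 0x7 = 2

53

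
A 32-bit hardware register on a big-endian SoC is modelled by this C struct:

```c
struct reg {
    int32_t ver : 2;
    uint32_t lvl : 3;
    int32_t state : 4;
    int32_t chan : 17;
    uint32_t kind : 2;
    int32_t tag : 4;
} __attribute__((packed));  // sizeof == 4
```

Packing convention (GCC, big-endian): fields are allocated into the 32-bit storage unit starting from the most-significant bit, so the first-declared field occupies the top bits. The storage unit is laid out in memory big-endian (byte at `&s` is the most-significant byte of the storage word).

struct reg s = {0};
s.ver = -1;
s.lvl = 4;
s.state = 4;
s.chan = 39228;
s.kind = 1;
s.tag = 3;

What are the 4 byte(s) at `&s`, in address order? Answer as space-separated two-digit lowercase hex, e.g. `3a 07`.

e2 26 4f 13

[30+:2] ver=-1 & 0x3 = 0x3; word=0xc0000000
[27+:3] lvl=4 & 0x7 = 0x4; word=0xe0000000
[23+:4] state=4 & 0xf = 0x4; word=0xe2000000
[6+:17] chan=39228 & 0x1ffff = 0x993c; word=0xe2264f00
[4+:2] kind=1 & 0x3 = 0x1; word=0xe2264f10
[0+:4] tag=3 & 0xf = 0x3; word=0xe2264f13
word = 0xe2264f13 → big-endian bytes:
  [0]=0xe2  [1]=0x26  [2]=0x4f  [3]=0x13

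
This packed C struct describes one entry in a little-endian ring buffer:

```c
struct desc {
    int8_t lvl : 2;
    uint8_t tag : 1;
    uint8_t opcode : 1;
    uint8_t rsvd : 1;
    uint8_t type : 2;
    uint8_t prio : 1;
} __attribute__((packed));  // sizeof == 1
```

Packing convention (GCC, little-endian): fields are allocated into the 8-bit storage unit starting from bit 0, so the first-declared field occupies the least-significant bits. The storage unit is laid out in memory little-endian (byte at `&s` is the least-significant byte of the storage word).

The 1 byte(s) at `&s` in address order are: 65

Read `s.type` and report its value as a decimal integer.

3

[0]=0x65 (little-endian) → word 0x65
lvl [0+:2] = (word>>0) & 0x3 = 1
tag [2+:1] = (word>>2) & 0x1 = 1
opcode [3+:1] = (word>>3) & 0x1 = 0
rsvd [4+:1] = (word>>4) & 0x1 = 0
type [5+:2] = (word>>5) & 0x3 = 3  ←
prio [7+:1] = (word>>7) & 0x1 = 0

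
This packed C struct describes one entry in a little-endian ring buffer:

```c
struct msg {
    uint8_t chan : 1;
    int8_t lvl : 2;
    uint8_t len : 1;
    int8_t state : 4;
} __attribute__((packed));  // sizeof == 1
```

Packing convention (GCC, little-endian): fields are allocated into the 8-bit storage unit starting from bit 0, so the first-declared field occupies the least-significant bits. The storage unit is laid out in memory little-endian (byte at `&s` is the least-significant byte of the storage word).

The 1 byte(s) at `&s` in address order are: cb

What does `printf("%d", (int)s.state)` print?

[0]=0xcb (little-endian) → word 0xcb
chan:1 @ bit 0 → (0xcb>>0)&0x1 = 0x1
lvl:2 @ bit 1 → (0xcb>>1)&0x3 = 0x1
len:1 @ bit 3 → (0xcb>>3)&0x1 = 0x1
state:4 @ bit 4 → (0xcb>>4)&0xf = 0xc  ←
state signed 4b, MSB=1: 12 - 16 = -4

-4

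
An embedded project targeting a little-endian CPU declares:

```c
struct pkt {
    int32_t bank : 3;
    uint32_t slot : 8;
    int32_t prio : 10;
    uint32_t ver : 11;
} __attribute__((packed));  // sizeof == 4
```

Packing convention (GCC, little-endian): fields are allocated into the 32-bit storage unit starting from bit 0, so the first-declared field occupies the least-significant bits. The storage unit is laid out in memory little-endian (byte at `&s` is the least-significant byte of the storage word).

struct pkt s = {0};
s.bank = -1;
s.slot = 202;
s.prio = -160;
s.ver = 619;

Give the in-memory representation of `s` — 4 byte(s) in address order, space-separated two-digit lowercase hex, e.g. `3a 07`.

bank (3b) val=-1 bits=0x7 at bit 0: 0x00000007
slot (8b) val=202 bits=0xca at bit 3: 0x00000657
prio (10b) val=-160 bits=0x360 at bit 11: 0x001b0657
ver (11b) val=619 bits=0x26b at bit 21: 0x4d7b0657
word = 0x4d7b0657 → little-endian bytes:
  [0]=0x57  [1]=0x06  [2]=0x7b  [3]=0x4d

57 06 7b 4d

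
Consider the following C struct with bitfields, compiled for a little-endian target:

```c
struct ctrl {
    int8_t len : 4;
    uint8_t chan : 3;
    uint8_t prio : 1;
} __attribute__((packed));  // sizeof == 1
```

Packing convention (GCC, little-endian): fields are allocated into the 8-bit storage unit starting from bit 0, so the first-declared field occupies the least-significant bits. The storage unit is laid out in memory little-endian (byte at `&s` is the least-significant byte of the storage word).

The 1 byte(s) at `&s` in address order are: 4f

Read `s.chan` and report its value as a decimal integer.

[0]=0x4f (little-endian) → word 0x4f
len [0+:4] = (word>>0) & 0xf = 15
chan [4+:3] = (word>>4) & 0x7 = 4  ←
prio [7+:1] = (word>>7) & 0x1 = 0

4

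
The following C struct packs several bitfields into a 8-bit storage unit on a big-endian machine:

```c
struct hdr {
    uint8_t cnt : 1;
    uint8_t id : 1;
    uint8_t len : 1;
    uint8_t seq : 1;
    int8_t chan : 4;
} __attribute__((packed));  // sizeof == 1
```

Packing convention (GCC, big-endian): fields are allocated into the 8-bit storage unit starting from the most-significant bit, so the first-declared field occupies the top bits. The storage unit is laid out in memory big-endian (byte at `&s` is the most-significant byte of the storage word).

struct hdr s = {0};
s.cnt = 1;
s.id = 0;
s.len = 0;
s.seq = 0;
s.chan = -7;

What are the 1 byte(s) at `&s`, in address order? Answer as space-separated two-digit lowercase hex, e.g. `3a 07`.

89

[7+:1] cnt=1 & 0x1 = 0x1; word=0x80
[6+:1] id=0 & 0x1 = 0x0; word=0x80
[5+:1] len=0 & 0x1 = 0x0; word=0x80
[4+:1] seq=0 & 0x1 = 0x0; word=0x80
[0+:4] chan=-7 & 0xf = 0x9; word=0x89
word = 0x89 → big-endian bytes:
  [0]=0x89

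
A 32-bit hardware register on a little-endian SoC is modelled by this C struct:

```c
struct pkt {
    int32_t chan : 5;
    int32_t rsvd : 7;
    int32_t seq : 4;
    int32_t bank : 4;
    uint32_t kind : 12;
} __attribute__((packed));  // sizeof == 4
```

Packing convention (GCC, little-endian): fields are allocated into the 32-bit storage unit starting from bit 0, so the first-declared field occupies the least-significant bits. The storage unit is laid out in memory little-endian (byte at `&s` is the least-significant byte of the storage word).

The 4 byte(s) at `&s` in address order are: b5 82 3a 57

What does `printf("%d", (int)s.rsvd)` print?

21

[0]=0xb5 [1]=0x82 [2]=0x3a [3]=0x57 (little-endian) → word 0x573a82b5
chan [0+:5] = (word>>0) & 0x1f = 21
rsvd [5+:7] = (word>>5) & 0x7f = 21  ←
seq [12+:4] = (word>>12) & 0xf = 8
bank [16+:4] = (word>>16) & 0xf = 10
kind [20+:12] = (word>>20) & 0xfff = 1395
rsvd signed 7b, MSB=0: value = 21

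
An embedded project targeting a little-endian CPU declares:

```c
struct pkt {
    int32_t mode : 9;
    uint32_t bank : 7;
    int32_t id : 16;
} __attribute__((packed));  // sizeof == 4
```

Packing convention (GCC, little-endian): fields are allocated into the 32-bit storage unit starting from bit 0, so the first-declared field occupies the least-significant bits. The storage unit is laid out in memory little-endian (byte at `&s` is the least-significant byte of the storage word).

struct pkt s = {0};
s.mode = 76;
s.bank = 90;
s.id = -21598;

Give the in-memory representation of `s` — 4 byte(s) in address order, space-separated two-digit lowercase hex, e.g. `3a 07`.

4c b4 a2 ab

mode (9b) val=76 bits=0x4c at bit 0: 0x0000004c
bank (7b) val=90 bits=0x5a at bit 9: 0x0000b44c
id (16b) val=-21598 bits=0xaba2 at bit 16: 0xaba2b44c
word = 0xaba2b44c → little-endian bytes:
  [0]=0x4c  [1]=0xb4  [2]=0xa2  [3]=0xab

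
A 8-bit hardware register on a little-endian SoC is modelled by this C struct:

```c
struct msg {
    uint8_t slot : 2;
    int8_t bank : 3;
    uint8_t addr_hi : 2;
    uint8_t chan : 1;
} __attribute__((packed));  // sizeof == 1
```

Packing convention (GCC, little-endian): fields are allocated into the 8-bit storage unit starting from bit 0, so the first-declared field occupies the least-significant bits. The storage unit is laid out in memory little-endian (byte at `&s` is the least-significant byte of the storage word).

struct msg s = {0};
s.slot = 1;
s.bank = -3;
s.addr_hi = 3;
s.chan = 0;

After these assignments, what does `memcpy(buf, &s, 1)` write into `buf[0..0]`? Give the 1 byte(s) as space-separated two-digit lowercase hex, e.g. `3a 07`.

slot:2 = 1 → 0x1 << 0 → word 0x01
bank:3 = -3 → 0x5 << 2 → word 0x15
addr_hi:2 = 3 → 0x3 << 5 → word 0x75
chan:1 = 0 → 0x0 << 7 → word 0x75
word = 0x75 → little-endian bytes:
  [0]=0x75

75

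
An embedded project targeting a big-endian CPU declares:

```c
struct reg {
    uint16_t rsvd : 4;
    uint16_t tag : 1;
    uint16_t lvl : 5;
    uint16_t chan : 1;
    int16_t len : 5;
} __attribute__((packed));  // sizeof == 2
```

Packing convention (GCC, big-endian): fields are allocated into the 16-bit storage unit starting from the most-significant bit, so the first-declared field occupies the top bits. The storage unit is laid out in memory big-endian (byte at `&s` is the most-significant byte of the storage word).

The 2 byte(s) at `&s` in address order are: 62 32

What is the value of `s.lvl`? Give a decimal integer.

8

[0]=0x62 [1]=0x32 (big-endian) → word 0x6232
rsvd:4 @ bit 12 → (0x6232>>12)&0xf = 0x6
tag:1 @ bit 11 → (0x6232>>11)&0x1 = 0x0
lvl:5 @ bit 6 → (0x6232>>6)&0x1f = 0x8  ←
chan:1 @ bit 5 → (0x6232>>5)&0x1 = 0x1
len:5 @ bit 0 → (0x6232>>0)&0x1f = 0x12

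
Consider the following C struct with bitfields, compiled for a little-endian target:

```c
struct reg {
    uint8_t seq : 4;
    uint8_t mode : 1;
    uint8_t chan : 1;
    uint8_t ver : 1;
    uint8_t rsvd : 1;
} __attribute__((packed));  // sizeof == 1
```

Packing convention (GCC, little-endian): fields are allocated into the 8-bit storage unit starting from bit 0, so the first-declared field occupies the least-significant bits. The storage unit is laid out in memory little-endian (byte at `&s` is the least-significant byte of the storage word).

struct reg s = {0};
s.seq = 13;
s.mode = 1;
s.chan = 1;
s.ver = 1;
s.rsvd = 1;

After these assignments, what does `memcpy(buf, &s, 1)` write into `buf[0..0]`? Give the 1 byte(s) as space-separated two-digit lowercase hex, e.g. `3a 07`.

seq:4 = 13 → 0xd << 0 → word 0x0d
mode:1 = 1 → 0x1 << 4 → word 0x1d
chan:1 = 1 → 0x1 << 5 → word 0x3d
ver:1 = 1 → 0x1 << 6 → word 0x7d
rsvd:1 = 1 → 0x1 << 7 → word 0xfd
word = 0xfd → little-endian bytes:
  [0]=0xfd

fd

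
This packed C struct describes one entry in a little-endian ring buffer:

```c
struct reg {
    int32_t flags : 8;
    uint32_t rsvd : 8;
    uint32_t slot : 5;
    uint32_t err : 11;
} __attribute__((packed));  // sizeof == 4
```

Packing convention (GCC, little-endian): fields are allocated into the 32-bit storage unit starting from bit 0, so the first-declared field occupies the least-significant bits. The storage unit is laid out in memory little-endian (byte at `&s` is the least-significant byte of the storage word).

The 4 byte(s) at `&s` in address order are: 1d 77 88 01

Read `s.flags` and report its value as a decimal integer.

29

[0]=0x1d [1]=0x77 [2]=0x88 [3]=0x01 (little-endian) → word 0x0188771d
flags [0+:8] = (word>>0) & 0xff = 29  ←
rsvd [8+:8] = (word>>8) & 0xff = 119
slot [16+:5] = (word>>16) & 0x1f = 8
err [21+:11] = (word>>21) & 0x7ff = 12
flags signed 8b, MSB=0: value = 29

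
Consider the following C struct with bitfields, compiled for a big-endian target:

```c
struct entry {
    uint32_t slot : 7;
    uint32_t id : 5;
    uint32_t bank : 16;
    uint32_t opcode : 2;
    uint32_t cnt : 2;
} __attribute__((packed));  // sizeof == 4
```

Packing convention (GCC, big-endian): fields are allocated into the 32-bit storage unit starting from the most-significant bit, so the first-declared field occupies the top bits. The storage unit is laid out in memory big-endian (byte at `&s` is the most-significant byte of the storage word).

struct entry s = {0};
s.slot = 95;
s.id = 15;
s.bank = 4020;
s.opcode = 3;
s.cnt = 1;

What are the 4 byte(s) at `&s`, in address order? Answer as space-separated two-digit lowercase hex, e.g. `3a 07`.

be f0 fb 4d

[25+:7] slot=95 & 0x7f = 0x5f; word=0xbe000000
[20+:5] id=15 & 0x1f = 0xf; word=0xbef00000
[4+:16] bank=4020 & 0xffff = 0xfb4; word=0xbef0fb40
[2+:2] opcode=3 & 0x3 = 0x3; word=0xbef0fb4c
[0+:2] cnt=1 & 0x3 = 0x1; word=0xbef0fb4d
word = 0xbef0fb4d → big-endian bytes:
  [0]=0xbe  [1]=0xf0  [2]=0xfb  [3]=0x4d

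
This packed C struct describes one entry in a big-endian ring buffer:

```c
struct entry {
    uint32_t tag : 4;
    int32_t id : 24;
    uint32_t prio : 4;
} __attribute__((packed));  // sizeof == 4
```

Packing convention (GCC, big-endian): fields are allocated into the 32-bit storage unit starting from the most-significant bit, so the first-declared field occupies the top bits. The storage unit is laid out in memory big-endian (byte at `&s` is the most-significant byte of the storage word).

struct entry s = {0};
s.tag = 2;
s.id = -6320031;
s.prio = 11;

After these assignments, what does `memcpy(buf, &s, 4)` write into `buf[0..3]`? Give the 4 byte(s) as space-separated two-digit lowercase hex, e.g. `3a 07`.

tag:4 = 2 → 0x2 << 28 → word 0x20000000
id:24 = -6320031 → 0x9f9061 << 4 → word 0x29f90610
prio:4 = 11 → 0xb << 0 → word 0x29f9061b
word = 0x29f9061b → big-endian bytes:
  [0]=0x29  [1]=0xf9  [2]=0x06  [3]=0x1b

29 f9 06 1b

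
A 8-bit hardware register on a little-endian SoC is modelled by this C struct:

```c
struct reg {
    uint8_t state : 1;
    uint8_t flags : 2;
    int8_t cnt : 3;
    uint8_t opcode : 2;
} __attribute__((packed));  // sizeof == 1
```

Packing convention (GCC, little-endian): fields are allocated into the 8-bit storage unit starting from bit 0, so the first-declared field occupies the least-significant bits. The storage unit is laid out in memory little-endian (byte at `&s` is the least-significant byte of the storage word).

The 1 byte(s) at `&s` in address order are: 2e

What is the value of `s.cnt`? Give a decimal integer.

[0]=0x2e (little-endian) → word 0x2e
state:1 @ bit 0 → (0x2e>>0)&0x1 = 0x0
flags:2 @ bit 1 → (0x2e>>1)&0x3 = 0x3
cnt:3 @ bit 3 → (0x2e>>3)&0x7 = 0x5  ←
opcode:2 @ bit 6 → (0x2e>>6)&0x3 = 0x0
cnt signed 3b, MSB=1: 5 - 8 = -3

-3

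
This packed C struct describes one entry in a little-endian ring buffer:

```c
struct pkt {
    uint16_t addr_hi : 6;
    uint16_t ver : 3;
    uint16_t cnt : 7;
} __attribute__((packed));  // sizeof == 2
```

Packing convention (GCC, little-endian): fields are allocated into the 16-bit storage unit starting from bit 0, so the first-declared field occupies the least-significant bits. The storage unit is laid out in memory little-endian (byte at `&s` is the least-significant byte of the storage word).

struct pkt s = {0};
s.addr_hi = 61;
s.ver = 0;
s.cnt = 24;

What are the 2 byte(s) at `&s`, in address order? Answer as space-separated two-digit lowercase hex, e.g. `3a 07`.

3d 30

[0+:6] addr_hi=61 & 0x3f = 0x3d; word=0x003d
[6+:3] ver=0 & 0x7 = 0x0; word=0x003d
[9+:7] cnt=24 & 0x7f = 0x18; word=0x303d
word = 0x303d → little-endian bytes:
  [0]=0x3d  [1]=0x30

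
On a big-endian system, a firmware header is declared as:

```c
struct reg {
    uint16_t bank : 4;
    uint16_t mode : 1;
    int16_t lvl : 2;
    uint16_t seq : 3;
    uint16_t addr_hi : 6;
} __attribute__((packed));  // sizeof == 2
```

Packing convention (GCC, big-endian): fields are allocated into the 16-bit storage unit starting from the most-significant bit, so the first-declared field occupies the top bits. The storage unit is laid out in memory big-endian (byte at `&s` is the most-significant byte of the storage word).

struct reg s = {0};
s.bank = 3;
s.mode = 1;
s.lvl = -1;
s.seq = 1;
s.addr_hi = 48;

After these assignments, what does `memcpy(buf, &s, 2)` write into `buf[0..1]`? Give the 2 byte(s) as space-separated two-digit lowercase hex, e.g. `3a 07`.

bank:4 = 3 → 0x3 << 12 → word 0x3000
mode:1 = 1 → 0x1 << 11 → word 0x3800
lvl:2 = -1 → 0x3 << 9 → word 0x3e00
seq:3 = 1 → 0x1 << 6 → word 0x3e40
addr_hi:6 = 48 → 0x30 << 0 → word 0x3e70
word = 0x3e70 → big-endian bytes:
  [0]=0x3e  [1]=0x70

3e 70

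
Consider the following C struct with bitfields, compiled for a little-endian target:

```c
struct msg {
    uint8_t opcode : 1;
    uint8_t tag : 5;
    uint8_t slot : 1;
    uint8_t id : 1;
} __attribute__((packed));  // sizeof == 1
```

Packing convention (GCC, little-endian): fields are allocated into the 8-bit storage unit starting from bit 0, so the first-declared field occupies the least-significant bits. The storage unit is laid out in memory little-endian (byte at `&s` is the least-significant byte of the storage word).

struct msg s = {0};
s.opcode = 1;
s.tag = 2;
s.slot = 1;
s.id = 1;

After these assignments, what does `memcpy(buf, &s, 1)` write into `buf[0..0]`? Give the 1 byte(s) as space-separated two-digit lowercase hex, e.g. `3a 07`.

opcode:1 = 1 → 0x1 << 0 → word 0x01
tag:5 = 2 → 0x2 << 1 → word 0x05
slot:1 = 1 → 0x1 << 6 → word 0x45
id:1 = 1 → 0x1 << 7 → word 0xc5
word = 0xc5 → little-endian bytes:
  [0]=0xc5

c5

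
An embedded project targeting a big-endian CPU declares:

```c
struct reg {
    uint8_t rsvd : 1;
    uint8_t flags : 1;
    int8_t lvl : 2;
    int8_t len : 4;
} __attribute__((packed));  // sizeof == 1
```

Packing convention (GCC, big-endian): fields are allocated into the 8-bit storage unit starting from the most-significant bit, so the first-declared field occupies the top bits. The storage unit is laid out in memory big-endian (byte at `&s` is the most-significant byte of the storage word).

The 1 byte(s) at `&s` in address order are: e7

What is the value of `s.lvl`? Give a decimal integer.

-2

[0]=0xe7 (big-endian) → word 0xe7
rsvd [7+:1] = (word>>7) & 0x1 = 1
flags [6+:1] = (word>>6) & 0x1 = 1
lvl [4+:2] = (word>>4) & 0x3 = 2  ←
len [0+:4] = (word>>0) & 0xf = 7
lvl signed 2b, MSB=1: 2 - 4 = -2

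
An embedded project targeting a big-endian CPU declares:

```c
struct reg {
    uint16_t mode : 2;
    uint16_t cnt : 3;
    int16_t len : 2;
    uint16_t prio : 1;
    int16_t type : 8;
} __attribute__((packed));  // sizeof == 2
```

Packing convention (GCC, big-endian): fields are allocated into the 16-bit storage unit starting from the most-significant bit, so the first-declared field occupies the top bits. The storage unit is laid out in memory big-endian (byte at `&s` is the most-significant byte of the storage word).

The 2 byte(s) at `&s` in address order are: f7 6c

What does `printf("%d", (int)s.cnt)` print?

6

[0]=0xf7 [1]=0x6c (big-endian) → word 0xf76c
mode [14+:2] = (word>>14) & 0x3 = 3
cnt [11+:3] = (word>>11) & 0x7 = 6  ←
len [9+:2] = (word>>9) & 0x3 = 3
prio [8+:1] = (word>>8) & 0x1 = 1
type [0+:8] = (word>>0) & 0xff = 108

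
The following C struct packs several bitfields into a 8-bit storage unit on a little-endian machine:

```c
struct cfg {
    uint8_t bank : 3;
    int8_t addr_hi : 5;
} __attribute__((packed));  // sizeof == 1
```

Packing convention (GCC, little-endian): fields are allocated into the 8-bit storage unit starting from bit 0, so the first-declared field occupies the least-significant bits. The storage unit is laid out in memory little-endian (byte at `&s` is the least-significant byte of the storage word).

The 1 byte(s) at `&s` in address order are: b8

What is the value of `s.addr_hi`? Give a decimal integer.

-9

[0]=0xb8 (little-endian) → word 0xb8
bank [0+:3] = (word>>0) & 0x7 = 0
addr_hi [3+:5] = (word>>3) & 0x1f = 23  ←
addr_hi signed 5b, MSB=1: 23 - 32 = -9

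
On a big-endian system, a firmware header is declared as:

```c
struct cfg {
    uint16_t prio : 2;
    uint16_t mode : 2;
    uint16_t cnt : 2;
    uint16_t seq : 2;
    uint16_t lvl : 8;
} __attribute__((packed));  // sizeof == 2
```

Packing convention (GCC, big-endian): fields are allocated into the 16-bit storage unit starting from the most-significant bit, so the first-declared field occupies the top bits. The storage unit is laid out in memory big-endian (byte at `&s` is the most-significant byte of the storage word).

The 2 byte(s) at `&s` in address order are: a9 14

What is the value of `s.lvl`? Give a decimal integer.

20

[0]=0xa9 [1]=0x14 (big-endian) → word 0xa914
prio:2 @ bit 14 → (0xa914>>14)&0x3 = 0x2
mode:2 @ bit 12 → (0xa914>>12)&0x3 = 0x2
cnt:2 @ bit 10 → (0xa914>>10)&0x3 = 0x2
seq:2 @ bit 8 → (0xa914>>8)&0x3 = 0x1
lvl:8 @ bit 0 → (0xa914>>0)&0xff = 0x14  ←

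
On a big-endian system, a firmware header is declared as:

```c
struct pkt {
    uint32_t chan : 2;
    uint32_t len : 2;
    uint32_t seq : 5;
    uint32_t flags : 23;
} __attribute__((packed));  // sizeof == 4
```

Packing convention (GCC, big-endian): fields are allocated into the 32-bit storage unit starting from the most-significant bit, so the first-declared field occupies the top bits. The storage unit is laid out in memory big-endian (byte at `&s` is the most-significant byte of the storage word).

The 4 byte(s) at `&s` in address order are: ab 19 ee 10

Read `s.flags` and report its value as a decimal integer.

1699344

[0]=0xab [1]=0x19 [2]=0xee [3]=0x10 (big-endian) → word 0xab19ee10
chan [30+:2] = (word>>30) & 0x3 = 2
len [28+:2] = (word>>28) & 0x3 = 2
seq [23+:5] = (word>>23) & 0x1f = 22
flags [0+:23] = (word>>0) & 0x7fffff = 1699344  ←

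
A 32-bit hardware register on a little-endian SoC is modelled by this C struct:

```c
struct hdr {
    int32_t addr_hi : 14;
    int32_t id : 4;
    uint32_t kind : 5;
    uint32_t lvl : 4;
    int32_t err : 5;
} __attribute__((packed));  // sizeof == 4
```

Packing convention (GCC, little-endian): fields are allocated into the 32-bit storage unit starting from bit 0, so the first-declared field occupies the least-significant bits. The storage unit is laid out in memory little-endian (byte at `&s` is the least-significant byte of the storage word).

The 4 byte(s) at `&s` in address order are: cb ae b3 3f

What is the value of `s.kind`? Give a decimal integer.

[0]=0xcb [1]=0xae [2]=0xb3 [3]=0x3f (little-endian) → word 0x3fb3aecb
addr_hi [0+:14] = (word>>0) & 0x3fff = 11979
id [14+:4] = (word>>14) & 0xf = 14
kind [18+:5] = (word>>18) & 0x1f = 12  ←
lvl [23+:4] = (word>>23) & 0xf = 15
err [27+:5] = (word>>27) & 0x1f = 7

12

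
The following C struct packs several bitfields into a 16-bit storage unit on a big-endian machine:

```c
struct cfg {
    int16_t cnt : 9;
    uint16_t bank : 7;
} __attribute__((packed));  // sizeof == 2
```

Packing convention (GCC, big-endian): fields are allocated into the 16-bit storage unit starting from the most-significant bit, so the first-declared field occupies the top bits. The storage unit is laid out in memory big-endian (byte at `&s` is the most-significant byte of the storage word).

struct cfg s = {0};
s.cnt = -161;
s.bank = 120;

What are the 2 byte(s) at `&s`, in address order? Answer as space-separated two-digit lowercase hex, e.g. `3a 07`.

af f8

cnt:9 = -161 → 0x15f << 7 → word 0xaf80
bank:7 = 120 → 0x78 << 0 → word 0xaff8
word = 0xaff8 → big-endian bytes:
  [0]=0xaf  [1]=0xf8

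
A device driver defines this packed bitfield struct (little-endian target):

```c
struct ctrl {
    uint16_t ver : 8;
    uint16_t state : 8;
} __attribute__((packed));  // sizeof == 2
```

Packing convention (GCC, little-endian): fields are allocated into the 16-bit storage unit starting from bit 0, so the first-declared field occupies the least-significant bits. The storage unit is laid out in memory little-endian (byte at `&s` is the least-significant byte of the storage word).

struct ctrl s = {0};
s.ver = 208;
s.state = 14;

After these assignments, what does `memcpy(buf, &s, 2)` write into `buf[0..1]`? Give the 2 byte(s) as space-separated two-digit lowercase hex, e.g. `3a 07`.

d0 0e

ver (8b) val=208 bits=0xd0 at bit 0: 0x00d0
state (8b) val=14 bits=0xe at bit 8: 0x0ed0
word = 0x0ed0 → little-endian bytes:
  [0]=0xd0  [1]=0x0e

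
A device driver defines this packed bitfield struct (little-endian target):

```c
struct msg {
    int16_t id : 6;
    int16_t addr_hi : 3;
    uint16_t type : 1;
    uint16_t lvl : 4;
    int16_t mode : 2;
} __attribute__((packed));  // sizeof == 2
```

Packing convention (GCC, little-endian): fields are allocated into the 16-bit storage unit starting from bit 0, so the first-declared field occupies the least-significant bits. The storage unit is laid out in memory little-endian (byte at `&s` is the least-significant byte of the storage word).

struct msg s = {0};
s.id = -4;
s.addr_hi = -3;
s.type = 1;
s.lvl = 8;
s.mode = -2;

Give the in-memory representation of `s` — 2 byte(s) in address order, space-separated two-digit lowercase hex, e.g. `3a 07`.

7c a3

id:6 = -4 → 0x3c << 0 → word 0x003c
addr_hi:3 = -3 → 0x5 << 6 → word 0x017c
type:1 = 1 → 0x1 << 9 → word 0x037c
lvl:4 = 8 → 0x8 << 10 → word 0x237c
mode:2 = -2 → 0x2 << 14 → word 0xa37c
word = 0xa37c → little-endian bytes:
  [0]=0x7c  [1]=0xa3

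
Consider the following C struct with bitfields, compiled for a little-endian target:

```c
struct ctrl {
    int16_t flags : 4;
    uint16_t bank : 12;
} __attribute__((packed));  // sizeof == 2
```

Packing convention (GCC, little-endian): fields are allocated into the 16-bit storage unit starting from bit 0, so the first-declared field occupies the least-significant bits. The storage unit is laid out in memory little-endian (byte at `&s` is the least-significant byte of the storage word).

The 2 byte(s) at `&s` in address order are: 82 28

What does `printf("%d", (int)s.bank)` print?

[0]=0x82 [1]=0x28 (little-endian) → word 0x2882
flags:4 @ bit 0 → (0x2882>>0)&0xf = 0x2
bank:12 @ bit 4 → (0x2882>>4)&0xfff = 0x288  ←

648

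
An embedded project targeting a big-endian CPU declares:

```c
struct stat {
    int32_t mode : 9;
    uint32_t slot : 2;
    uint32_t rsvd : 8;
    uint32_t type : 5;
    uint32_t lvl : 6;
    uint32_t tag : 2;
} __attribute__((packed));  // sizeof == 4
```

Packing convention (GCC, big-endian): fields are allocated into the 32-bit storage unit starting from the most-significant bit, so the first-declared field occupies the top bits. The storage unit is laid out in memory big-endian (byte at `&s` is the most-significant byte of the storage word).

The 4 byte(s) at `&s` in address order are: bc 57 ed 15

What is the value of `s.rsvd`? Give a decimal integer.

191

[0]=0xbc [1]=0x57 [2]=0xed [3]=0x15 (big-endian) → word 0xbc57ed15
mode [23+:9] = (word>>23) & 0x1ff = 376
slot [21+:2] = (word>>21) & 0x3 = 2
rsvd [13+:8] = (word>>13) & 0xff = 191  ←
type [8+:5] = (word>>8) & 0x1f = 13
lvl [2+:6] = (word>>2) & 0x3f = 5
tag [0+:2] = (word>>0) & 0x3 = 1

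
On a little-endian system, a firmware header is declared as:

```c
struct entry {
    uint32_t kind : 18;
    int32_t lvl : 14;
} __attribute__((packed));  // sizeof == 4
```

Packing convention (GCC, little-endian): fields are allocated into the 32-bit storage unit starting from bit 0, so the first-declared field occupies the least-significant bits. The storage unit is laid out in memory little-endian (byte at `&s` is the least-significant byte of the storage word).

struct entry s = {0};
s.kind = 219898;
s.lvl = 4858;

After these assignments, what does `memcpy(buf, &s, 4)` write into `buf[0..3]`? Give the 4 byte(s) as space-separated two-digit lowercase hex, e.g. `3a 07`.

kind:18 = 219898 → 0x35afa << 0 → word 0x00035afa
lvl:14 = 4858 → 0x12fa << 18 → word 0x4beb5afa
word = 0x4beb5afa → little-endian bytes:
  [0]=0xfa  [1]=0x5a  [2]=0xeb  [3]=0x4b

fa 5a eb 4b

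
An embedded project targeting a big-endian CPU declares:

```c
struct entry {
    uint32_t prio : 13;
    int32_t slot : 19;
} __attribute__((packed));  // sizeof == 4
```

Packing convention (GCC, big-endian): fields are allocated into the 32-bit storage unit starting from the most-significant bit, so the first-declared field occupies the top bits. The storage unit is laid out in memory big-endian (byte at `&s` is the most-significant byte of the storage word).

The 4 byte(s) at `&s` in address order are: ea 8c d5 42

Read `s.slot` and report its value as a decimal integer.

[0]=0xea [1]=0x8c [2]=0xd5 [3]=0x42 (big-endian) → word 0xea8cd542
prio:13 @ bit 19 → (0xea8cd542>>19)&0x1fff = 0x1d51
slot:19 @ bit 0 → (0xea8cd542>>0)&0x7ffff = 0x4d542  ←
slot signed 19b, MSB=1: 316738 - 524288 = -207550

-207550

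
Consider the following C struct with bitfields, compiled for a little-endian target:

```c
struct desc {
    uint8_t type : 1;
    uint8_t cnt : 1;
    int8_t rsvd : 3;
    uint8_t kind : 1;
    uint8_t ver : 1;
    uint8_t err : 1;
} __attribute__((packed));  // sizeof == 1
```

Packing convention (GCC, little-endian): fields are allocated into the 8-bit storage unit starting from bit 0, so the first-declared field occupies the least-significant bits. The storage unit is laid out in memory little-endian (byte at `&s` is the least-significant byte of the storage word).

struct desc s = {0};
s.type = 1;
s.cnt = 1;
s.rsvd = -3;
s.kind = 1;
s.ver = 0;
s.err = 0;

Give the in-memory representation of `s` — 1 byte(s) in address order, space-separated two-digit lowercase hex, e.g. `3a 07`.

37

type:1 = 1 → 0x1 << 0 → word 0x01
cnt:1 = 1 → 0x1 << 1 → word 0x03
rsvd:3 = -3 → 0x5 << 2 → word 0x17
kind:1 = 1 → 0x1 << 5 → word 0x37
ver:1 = 0 → 0x0 << 6 → word 0x37
err:1 = 0 → 0x0 << 7 → word 0x37
word = 0x37 → little-endian bytes:
  [0]=0x37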